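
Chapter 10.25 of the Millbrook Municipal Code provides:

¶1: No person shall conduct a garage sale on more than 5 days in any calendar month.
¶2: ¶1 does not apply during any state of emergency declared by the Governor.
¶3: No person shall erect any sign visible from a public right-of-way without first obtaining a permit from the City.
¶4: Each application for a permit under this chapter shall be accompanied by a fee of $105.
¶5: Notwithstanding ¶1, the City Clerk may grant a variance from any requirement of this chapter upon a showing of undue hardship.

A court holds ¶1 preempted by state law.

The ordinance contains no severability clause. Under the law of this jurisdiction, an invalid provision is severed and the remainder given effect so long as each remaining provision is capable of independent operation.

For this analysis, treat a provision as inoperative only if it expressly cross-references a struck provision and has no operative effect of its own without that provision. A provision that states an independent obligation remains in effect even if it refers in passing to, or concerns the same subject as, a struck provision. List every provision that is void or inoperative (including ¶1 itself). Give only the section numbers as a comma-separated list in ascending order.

1, 2

¶1 is struck. ¶2 has no operative effect of its own apart from ¶1 and is therefore inoperative. ¶5 mentions ¶1 but its own obligation stands independently of ¶1, so ¶5 is not affected. Under the stated default rule, only provisions that cannot operate independently fall away; the rest are enforced. The provisions still in force are ¶3, ¶4, and ¶5.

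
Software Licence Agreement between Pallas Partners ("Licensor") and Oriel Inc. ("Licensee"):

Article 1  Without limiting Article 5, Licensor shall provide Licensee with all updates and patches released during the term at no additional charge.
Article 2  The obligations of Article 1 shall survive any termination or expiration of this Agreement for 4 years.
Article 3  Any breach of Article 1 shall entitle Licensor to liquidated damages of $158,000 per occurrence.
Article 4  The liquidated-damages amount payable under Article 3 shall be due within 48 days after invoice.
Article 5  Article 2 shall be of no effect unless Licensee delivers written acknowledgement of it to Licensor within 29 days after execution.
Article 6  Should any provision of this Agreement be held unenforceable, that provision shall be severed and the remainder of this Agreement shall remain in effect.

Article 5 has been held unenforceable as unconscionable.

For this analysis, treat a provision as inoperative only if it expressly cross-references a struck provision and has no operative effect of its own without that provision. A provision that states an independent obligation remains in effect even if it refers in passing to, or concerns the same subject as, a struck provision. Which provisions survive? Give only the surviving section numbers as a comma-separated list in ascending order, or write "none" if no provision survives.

Article 5 is struck. Although Article 1 refers to Article 5, its operative terms do not depend on Article 5, so it remains in effect. No other provision's operative terms depend on Article 5. Article 6 is a severability clause and preserves every provision that can still be given independent effect. Article 1, Article 2, Article 3, Article 4, and Article 6 remain in effect.

1, 2, 3, 4, 6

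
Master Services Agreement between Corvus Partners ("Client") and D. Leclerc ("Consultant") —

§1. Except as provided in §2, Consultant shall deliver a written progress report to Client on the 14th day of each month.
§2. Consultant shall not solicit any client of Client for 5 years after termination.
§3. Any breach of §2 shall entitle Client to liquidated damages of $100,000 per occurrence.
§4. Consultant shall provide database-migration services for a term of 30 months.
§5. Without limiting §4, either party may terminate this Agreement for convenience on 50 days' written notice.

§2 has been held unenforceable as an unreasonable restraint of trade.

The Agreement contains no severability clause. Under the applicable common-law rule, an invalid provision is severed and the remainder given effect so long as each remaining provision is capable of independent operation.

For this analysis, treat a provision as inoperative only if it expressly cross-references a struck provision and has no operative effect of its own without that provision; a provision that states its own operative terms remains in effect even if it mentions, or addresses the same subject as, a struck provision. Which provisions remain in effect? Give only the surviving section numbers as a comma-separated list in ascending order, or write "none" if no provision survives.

1, 4, 5

§2 is struck. The whole of §3 is the liquidated-damages amount, defined by reference to §2, so §3 cannot stand once §2 is removed. Although §1 refers to §2, its operative terms do not depend on §2, so it remains in effect. Under the stated default rule, only provisions that cannot operate independently fall away; the rest are enforced. That leaves §1, §4, and §5 in effect.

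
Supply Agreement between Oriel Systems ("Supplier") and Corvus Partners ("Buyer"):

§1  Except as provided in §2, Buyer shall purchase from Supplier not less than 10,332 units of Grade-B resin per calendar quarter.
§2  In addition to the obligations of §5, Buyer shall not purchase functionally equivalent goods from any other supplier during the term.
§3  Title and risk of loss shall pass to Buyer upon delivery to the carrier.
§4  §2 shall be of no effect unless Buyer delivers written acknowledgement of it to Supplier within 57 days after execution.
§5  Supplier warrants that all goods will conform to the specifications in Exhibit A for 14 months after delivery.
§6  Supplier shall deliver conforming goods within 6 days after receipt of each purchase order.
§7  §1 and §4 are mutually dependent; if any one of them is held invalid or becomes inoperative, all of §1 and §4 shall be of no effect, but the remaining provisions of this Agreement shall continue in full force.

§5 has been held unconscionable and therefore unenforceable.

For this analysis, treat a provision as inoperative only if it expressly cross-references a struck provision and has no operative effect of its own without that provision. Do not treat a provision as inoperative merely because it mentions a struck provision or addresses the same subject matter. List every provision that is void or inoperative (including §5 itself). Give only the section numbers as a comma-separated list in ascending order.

5

§5 is struck. Although §2 refers to §5, its operative terms do not depend on §5, so it remains in effect. No other provision's operative terms depend on §5. §7 ties §1 and §4 together, but none of those is affected here; the remaining provisions continue in force under §7. That leaves §1, §2, §3, §4, §6, and §7 in effect.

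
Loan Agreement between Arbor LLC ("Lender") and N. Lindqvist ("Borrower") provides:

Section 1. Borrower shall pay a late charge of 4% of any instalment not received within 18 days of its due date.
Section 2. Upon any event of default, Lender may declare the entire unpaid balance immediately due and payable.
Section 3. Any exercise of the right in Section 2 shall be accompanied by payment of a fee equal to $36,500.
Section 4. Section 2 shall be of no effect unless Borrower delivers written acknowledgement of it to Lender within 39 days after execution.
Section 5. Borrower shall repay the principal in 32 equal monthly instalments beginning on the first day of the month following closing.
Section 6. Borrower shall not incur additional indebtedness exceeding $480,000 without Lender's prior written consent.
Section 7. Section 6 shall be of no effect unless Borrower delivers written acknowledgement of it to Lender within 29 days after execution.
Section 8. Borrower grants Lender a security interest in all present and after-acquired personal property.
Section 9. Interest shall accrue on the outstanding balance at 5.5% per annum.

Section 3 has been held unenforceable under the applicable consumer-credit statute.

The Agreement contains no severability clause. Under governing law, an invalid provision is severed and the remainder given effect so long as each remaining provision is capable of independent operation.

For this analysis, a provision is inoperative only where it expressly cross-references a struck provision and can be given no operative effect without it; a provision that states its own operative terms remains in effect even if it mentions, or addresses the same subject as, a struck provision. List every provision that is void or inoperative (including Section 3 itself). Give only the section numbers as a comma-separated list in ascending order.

3

Section 3 is struck. No other provision's operative terms depend on Section 3. Under the stated default rule, only provisions that cannot operate independently fall away; the rest are enforced. Section 1, Section 2, Section 4, Section 5, Section 6, Section 7, Section 8, and Section 9 remain in effect.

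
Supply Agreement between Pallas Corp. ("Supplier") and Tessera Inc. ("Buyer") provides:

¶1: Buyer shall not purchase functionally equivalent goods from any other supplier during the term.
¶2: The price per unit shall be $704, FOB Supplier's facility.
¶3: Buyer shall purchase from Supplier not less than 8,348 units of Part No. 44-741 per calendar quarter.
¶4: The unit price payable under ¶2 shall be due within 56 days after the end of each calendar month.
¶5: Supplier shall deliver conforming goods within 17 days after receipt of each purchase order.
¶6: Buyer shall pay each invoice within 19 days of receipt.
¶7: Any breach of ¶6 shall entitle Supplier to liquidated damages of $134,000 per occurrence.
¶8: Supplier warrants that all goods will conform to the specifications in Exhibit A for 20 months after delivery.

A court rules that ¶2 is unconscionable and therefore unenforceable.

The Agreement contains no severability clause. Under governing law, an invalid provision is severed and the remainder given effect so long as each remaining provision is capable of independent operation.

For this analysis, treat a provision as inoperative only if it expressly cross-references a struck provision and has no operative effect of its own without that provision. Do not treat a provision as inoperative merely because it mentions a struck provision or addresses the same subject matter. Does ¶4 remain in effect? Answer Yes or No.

No

¶2 is struck. ¶4 does nothing except set the payment deadline for the unit price by reference to ¶2; with ¶2 gone it has no independent effect and is inoperative. With no severability clause, the stated default rule severs what cannot stand and enforces each remaining provision that can operate on its own. The provisions still in force are ¶1, ¶3, ¶5, ¶6, ¶7, and ¶8. ¶4 is among the inoperative provisions, so the answer is no.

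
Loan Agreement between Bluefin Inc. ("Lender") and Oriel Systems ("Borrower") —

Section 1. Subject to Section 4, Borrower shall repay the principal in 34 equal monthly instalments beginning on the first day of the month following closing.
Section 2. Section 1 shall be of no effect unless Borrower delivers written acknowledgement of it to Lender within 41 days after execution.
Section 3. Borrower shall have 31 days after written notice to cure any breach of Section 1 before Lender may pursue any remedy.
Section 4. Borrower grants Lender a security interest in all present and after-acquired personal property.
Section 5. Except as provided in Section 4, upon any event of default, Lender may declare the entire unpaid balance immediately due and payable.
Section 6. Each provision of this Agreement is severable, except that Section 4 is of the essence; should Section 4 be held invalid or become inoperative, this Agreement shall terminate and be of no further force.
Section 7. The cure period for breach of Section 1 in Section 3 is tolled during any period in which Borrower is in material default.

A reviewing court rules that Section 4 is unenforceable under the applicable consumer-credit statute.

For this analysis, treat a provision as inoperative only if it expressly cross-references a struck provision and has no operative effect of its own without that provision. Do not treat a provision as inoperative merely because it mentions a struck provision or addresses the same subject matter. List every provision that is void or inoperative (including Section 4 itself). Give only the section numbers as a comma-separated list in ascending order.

Section 4 is struck. Nothing else in the Agreement is defined by reference to Section 4. Section 6 makes Section 4 an essential term, and Section 4 is the provision held invalid; under Section 6, the entire Agreement is therefore void. No provision of the Agreement survives.

1, 2, 3, 4, 5, 6, 7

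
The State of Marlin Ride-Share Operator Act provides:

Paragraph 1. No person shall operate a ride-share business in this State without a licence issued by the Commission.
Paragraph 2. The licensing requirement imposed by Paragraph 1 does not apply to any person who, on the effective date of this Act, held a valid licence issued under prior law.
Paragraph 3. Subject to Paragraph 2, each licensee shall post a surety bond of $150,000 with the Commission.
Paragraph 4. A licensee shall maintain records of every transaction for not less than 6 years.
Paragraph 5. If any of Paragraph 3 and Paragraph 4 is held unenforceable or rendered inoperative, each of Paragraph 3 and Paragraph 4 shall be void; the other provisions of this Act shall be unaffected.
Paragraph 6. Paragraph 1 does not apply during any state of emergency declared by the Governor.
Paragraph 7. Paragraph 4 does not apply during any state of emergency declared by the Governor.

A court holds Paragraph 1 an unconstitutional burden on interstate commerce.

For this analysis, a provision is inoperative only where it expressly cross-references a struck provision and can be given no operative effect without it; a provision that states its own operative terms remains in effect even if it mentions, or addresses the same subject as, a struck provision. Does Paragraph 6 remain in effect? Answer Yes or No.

Paragraph 1 is struck. Paragraph 2 merely fixes the grandfather exemption from Paragraph 1; with Paragraph 1 gone it has nothing to operate on and falls away. The only function of Paragraph 6 is the emergency suspension of Paragraph 1, so it cannot stand once Paragraph 1 is removed. Although Paragraph 3 refers to Paragraph 2, its operative terms do not depend on Paragraph 2, so it remains in effect. Paragraph 5 ties Paragraph 3 and Paragraph 4 together, but none of those is affected here; the remaining provisions continue in force under Paragraph 5. Paragraph 3, Paragraph 4, Paragraph 5, and Paragraph 7 remain in effect. Paragraph 6 is among the inoperative provisions, so the answer is no.

No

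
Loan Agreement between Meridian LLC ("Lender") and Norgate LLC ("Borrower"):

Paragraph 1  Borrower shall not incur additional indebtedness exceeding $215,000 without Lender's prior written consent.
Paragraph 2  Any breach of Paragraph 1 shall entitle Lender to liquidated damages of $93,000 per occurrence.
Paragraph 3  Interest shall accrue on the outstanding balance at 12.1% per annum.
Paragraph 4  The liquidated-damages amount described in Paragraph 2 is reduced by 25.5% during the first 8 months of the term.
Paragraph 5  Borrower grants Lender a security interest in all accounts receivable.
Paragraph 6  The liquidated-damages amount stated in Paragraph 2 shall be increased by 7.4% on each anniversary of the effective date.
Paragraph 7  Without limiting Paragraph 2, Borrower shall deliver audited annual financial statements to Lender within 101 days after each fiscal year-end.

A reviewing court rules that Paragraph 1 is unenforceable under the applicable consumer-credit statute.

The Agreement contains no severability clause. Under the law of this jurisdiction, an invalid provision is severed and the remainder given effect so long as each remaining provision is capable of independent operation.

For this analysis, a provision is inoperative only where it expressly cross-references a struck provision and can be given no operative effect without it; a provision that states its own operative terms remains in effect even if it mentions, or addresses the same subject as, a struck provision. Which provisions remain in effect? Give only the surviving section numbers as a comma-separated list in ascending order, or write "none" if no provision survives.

3, 5, 7

Paragraph 1 is struck. The whole of Paragraph 2 is the liquidated-damages amount, defined by reference to Paragraph 1, so Paragraph 2 cannot stand once Paragraph 1 is removed. Paragraph 4 operates only by reference to Paragraph 2, so it falls with Paragraph 2. Paragraph 6 operates only by reference to Paragraph 2, so it falls with Paragraph 2. Although Paragraph 7 refers to Paragraph 2, its operative terms do not depend on Paragraph 2, so it remains in effect. With no severability clause, the stated default rule severs what cannot stand and enforces each remaining provision that can operate on its own. That leaves Paragraph 3, Paragraph 5, and Paragraph 7 in effect.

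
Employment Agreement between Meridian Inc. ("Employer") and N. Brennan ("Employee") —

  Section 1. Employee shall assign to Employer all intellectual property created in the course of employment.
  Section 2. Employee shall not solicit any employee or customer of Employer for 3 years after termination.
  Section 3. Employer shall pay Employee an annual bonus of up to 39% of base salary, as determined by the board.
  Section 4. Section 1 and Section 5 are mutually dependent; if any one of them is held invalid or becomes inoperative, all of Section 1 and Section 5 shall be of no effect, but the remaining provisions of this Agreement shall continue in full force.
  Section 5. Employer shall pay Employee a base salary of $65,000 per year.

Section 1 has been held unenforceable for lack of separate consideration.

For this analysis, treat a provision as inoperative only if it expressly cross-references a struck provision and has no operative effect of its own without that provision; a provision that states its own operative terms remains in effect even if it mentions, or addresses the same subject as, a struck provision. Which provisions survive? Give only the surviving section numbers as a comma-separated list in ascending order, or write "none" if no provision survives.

2, 3, 4

Section 1 is struck. No other provision's operative terms depend on Section 1. Section 4 declares Section 1 and Section 5 mutually dependent; since one of them has fallen, all of them are of no effect. That brings down Section 5 as well. The remainder continues in force under Section 4. Section 2, Section 3, and Section 4 remain in effect.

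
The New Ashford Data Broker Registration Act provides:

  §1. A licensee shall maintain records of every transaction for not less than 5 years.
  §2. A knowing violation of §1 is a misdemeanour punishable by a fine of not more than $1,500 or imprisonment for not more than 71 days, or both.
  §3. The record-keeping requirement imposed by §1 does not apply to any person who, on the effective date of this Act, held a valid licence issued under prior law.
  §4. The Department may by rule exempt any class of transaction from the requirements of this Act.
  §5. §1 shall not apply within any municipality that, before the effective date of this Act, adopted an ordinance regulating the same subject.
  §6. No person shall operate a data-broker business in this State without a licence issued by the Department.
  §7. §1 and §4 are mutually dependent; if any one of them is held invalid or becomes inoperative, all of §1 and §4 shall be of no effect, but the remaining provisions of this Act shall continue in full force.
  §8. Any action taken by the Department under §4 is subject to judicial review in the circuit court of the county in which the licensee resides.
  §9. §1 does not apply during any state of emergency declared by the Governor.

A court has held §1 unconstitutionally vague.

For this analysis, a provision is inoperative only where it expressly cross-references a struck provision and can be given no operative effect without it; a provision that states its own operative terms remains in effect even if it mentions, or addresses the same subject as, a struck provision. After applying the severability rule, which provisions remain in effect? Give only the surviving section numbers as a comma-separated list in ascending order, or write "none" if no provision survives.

6, 7

§1 is struck. §2 merely fixes the criminal penalty for violating §1; with §1 gone it has nothing to operate on and falls away. §3 operates only by reference to §1, so it falls with §1. §5 merely fixes the local-preemption carve-out from §1; with §1 gone it has nothing to operate on and falls away. The only function of §9 is the emergency suspension of §1, so it cannot stand once §1 is removed. §7 declares §1 and §4 mutually dependent; since one of them has fallen, all of them are of no effect. That brings down §4 as well. §8 in turn depends solely on a provision now struck and likewise falls. The remainder continues in force under §7. That leaves §6 and §7 in effect.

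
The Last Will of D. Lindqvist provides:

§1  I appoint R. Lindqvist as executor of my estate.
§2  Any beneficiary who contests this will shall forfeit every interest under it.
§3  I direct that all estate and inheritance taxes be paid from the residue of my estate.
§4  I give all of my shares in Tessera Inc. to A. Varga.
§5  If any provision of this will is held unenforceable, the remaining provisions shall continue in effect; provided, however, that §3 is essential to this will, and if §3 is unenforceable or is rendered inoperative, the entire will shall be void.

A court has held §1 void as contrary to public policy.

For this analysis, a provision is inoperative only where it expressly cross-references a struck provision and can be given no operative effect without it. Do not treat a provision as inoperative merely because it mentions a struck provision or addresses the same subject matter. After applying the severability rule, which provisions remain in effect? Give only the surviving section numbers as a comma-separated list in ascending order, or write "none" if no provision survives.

§1 is struck. No other provision's operative terms depend on §1. §5 makes §3 an essential term, but §3 is unaffected, so the severability proviso in §5 preserves the remaining provisions. That leaves §2, §3, §4, and §5 in effect.

2, 3, 4, 5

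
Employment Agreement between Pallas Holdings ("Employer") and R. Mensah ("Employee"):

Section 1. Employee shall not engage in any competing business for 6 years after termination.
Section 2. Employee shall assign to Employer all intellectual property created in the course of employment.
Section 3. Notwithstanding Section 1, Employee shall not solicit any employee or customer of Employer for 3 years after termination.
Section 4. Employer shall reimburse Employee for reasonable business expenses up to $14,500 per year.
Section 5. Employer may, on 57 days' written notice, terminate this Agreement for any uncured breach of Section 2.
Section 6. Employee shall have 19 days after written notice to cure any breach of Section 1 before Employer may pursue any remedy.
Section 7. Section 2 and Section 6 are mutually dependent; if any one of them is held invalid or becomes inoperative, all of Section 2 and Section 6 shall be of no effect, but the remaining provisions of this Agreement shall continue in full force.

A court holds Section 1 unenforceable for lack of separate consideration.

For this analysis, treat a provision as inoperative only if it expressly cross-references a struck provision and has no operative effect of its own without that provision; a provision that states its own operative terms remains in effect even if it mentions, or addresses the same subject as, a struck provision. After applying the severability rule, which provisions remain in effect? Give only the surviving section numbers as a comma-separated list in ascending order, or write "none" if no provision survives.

3, 4, 7

Section 1 is struck. Section 6 operates only by reference to Section 1, so it falls with Section 1. Although Section 3 refers to Section 1, its operative terms do not depend on Section 1, so it remains in effect. Section 7 declares Section 2 and Section 6 mutually dependent; since one of them has fallen, all of them are of no effect. That brings down Section 2 as well. Section 5 in turn depends solely on a provision now struck and likewise falls. The remainder continues in force under Section 7. That leaves Section 3, Section 4, and Section 7 in effect.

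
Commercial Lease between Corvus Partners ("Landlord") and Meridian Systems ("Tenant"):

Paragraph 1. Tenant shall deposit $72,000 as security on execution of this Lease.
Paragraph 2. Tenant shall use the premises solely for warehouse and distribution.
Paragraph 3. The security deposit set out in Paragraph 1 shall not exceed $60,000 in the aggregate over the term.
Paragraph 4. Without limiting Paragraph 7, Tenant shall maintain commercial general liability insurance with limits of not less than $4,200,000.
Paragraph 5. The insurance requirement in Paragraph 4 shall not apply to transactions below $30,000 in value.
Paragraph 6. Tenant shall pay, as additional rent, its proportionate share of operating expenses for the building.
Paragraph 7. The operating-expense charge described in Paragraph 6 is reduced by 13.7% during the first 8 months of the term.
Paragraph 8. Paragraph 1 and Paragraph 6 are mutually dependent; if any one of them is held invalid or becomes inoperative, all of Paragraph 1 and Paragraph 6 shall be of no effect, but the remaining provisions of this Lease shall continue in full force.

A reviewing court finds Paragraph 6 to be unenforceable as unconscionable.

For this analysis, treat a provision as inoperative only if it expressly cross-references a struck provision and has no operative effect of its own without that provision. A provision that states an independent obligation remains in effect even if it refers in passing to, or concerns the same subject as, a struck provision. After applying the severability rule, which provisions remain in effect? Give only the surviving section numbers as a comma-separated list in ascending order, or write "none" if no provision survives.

Paragraph 6 is struck. Paragraph 7 operates only by reference to Paragraph 6, so it falls with Paragraph 6. Paragraph 4 mentions Paragraph 7 but its own obligation stands independently of Paragraph 7, so Paragraph 4 is not affected. Paragraph 8 declares Paragraph 1 and Paragraph 6 mutually dependent; since one of them has fallen, all of them are of no effect. That brings down Paragraph 1 as well. Paragraph 3 in turn depends solely on a provision now struck and likewise falls. The remainder continues in force under Paragraph 8. That leaves Paragraph 2, Paragraph 4, Paragraph 5, and Paragraph 8 in effect.

2, 4, 5, 8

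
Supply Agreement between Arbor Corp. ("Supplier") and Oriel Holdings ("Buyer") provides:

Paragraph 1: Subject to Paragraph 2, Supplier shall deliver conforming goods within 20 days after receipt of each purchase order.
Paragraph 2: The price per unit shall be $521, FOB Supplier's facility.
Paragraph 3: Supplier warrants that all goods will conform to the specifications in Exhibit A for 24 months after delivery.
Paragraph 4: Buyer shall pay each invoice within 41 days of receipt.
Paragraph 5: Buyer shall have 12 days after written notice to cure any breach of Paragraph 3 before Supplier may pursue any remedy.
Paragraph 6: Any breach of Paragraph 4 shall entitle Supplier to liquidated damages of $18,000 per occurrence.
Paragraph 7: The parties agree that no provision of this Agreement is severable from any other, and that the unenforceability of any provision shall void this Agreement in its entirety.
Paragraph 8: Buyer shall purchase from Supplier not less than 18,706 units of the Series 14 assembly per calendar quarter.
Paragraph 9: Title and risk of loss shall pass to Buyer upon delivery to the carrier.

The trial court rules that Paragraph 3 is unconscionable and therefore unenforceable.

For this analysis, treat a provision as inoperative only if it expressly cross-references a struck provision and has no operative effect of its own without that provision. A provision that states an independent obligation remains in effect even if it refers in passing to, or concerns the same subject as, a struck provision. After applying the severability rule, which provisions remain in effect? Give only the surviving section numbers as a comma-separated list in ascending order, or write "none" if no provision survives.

Paragraph 3 is struck. The only function of Paragraph 5 is the cure period for breach of Paragraph 3, so it cannot stand once Paragraph 3 is removed. Paragraph 7 provides that the Agreement is not severable, so the invalidity of any one provision voids the entire Agreement. No provision of the Agreement survives.

none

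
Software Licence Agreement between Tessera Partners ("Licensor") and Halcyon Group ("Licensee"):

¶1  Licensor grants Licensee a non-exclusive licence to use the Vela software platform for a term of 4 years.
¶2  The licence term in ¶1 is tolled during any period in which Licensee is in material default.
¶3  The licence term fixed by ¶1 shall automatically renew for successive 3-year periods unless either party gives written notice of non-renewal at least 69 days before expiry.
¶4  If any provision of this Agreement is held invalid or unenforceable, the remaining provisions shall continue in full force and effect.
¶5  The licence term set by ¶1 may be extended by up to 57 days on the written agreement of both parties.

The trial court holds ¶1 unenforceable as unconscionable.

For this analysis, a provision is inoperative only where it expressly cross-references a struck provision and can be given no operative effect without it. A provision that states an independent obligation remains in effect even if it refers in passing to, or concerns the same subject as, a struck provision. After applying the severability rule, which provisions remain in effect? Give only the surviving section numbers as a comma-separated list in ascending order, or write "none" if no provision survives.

¶1 is struck. The whole of ¶2 is the tolling of the licence term, defined by reference to ¶1, so ¶2 cannot stand once ¶1 is removed. ¶3 has no operative effect of its own apart from ¶1 and is therefore inoperative. The whole of ¶5 is the extension of the licence term, defined by reference to ¶1, so ¶5 cannot stand once ¶1 is removed. ¶4 is a severability clause and preserves every provision that can still be given independent effect. Only ¶4 remains in effect.

4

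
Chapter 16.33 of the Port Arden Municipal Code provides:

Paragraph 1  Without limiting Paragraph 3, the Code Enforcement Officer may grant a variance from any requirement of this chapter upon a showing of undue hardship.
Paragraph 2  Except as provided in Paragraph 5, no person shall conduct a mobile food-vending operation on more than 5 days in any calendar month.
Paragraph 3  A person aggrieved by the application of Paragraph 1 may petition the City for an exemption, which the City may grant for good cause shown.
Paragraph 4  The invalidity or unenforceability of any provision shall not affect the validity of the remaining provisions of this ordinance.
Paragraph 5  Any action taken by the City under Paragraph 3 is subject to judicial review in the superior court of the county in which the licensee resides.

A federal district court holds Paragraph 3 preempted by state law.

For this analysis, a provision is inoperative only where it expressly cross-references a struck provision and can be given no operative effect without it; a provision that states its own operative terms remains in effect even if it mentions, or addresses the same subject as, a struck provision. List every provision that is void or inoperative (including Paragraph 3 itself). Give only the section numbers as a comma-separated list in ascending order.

Paragraph 3 is struck. Paragraph 5 has no operative effect of its own apart from Paragraph 3 and is therefore inoperative. Although Paragraph 2 refers to Paragraph 5, its operative terms do not depend on Paragraph 5, so it remains in effect. Paragraph 1 mentions Paragraph 3 but its own obligation stands independently of Paragraph 3, so Paragraph 1 is not affected. Paragraph 4 is a severability clause and preserves every provision that can still be given independent effect. That leaves Paragraph 1, Paragraph 2, and Paragraph 4 in effect.

3, 5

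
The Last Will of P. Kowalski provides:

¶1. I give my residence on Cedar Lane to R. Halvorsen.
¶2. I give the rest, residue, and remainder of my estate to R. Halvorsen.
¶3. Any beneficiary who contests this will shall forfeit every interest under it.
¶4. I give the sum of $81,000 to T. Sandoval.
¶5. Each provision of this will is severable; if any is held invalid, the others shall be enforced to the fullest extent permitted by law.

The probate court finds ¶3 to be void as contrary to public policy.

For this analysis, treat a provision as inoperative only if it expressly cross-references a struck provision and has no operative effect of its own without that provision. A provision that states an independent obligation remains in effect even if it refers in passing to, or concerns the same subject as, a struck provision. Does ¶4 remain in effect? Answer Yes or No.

Yes

¶3 is struck. Nothing else in the will is defined by reference to ¶3. ¶5 is a severability clause and preserves every provision that can still be given independent effect. ¶1, ¶2, ¶4, and ¶5 remain in effect. ¶4 is among the surviving provisions, so the answer is yes.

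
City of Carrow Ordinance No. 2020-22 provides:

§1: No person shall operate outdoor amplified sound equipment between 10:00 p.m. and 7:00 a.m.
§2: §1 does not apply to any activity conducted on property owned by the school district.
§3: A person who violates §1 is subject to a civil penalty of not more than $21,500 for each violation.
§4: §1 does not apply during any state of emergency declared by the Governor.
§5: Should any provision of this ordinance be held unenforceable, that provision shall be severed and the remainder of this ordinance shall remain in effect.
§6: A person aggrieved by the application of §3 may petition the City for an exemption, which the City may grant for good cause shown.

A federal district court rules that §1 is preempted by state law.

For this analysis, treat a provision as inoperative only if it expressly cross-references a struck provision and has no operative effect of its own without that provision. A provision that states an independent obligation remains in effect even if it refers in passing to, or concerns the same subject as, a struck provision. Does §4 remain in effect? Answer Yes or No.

§1 is struck. The only function of §2 is the public-property exemption from §1, so it cannot stand once §1 is removed. §3 operates only by reference to §1, so it falls with §1. §4 has no operative effect of its own apart from §1 and is therefore inoperative. §6 merely fixes the exemption procedure for §3; with §3 gone it has nothing to operate on and falls away. Under the severability clause in §5, the remaining provisions continue in force. Only §5 remains in effect. §4 is among the inoperative provisions, so the answer is no.

No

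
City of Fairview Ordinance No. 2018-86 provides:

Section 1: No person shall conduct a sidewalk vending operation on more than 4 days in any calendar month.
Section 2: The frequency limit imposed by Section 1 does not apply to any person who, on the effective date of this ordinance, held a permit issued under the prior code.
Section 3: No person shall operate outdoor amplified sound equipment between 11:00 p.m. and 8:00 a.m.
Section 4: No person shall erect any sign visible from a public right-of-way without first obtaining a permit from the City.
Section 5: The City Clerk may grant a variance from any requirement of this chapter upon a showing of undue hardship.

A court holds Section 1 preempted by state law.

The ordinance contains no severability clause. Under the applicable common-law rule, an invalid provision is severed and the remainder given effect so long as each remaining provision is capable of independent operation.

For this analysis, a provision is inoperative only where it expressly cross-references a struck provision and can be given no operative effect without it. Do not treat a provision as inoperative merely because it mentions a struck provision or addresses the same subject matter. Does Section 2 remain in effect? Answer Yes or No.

Section 1 is struck. The only function of Section 2 is the grandfather exemption from Section 1, so it cannot stand once Section 1 is removed. Under the stated default rule, only provisions that cannot operate independently fall away; the rest are enforced. The provisions still in force are Section 3, Section 4, and Section 5. Section 2 is among the inoperative provisions, so the answer is no.

No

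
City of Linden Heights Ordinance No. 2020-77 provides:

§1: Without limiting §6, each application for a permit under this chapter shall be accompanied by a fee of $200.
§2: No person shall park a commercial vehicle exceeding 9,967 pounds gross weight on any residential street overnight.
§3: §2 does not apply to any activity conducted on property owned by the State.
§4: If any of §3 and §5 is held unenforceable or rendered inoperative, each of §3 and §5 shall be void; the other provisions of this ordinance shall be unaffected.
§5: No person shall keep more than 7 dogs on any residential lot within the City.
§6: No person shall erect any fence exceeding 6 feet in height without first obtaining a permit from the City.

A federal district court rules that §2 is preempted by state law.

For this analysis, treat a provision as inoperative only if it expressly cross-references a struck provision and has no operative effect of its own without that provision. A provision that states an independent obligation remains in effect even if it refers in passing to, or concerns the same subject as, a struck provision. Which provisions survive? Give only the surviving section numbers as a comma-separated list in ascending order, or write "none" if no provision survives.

1, 4, 6

§2 is struck. §3 merely fixes the public-property exemption from §2; with §2 gone it has nothing to operate on and falls away. §4 declares §3 and §5 mutually dependent; since one of them has fallen, all of them are of no effect. That brings down §5 as well. The remainder continues in force under §4. That leaves §1, §4, and §6 in effect.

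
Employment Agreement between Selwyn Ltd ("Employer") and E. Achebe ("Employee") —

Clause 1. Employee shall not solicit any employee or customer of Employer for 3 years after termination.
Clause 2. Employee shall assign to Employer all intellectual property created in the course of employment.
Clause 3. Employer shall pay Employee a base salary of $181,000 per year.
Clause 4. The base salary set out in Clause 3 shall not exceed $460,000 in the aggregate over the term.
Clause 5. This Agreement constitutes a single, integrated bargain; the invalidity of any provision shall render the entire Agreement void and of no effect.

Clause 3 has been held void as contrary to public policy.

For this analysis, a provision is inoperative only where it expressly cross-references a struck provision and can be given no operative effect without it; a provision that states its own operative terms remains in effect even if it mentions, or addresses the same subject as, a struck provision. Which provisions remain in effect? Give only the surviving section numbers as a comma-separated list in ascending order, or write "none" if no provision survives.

Clause 3 is struck. Clause 4 does nothing except set the aggregate cap on the base salary by reference to Clause 3; with Clause 3 gone it has no independent effect and is inoperative. Clause 5 provides that the Agreement is not severable, so the invalidity of any one provision voids the entire Agreement. No provision of the Agreement survives.

none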